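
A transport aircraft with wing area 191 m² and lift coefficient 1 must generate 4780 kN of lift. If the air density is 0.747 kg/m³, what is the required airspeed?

v = 259 m/s

L = ½ρv²S·CL ⇒ v = √(2L/(ρ·S·CL))
v = √(2 × 4.78×10^6 / (0.747 × 191 × 1)) = √67000 = 259 m/s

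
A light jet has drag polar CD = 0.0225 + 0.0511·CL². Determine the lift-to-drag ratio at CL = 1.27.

L/D = 12.1

CD = 0.0225 + 0.0511 × 1.27² = 0.1049
L/D = CL/CD = 1.27 / 0.1049 = 12.1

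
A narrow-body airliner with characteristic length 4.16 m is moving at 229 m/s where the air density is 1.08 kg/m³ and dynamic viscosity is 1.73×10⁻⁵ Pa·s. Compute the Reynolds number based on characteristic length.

Re = ρ·v·c/μ = 1.08 × 229 × 4.16 / (1.73×10⁻⁵) = 5.95×10^7

Re = 5.95×10^7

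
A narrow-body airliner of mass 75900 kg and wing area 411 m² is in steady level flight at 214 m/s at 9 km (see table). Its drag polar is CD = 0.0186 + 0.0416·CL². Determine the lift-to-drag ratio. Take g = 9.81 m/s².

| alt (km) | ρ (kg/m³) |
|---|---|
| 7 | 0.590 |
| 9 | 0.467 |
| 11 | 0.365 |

L/D = 8.56

At 9 km, from the table: ρ = 0.467 kg/m³.
In steady level flight, lift balances weight: W = mg = 75900 × 9.81 = 7.4458×10^5 N.
Dynamic pressure q = 0.5 × 0.467 × 214² = 10690 Pa.
CL = 2W/(ρv²S) = 2×7.4458×10^5/(0.467×214²×411) = 0.1694.
CD = 0.0186 + 0.0416 × 0.1694² = 0.01979.
L/D = CL/CD = 0.1694 / 0.01979 = 8.56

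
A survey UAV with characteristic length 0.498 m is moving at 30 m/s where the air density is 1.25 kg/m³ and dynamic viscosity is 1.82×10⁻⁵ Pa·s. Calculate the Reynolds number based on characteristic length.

Re = 1.03×10^6

Re = ρ·v·c/μ = 1.25 × 30 × 0.498 / (1.82×10⁻⁵) = 1.03×10^6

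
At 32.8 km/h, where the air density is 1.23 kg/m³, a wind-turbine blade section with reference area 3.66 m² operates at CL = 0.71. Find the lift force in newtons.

L = 133 N

Convert speed: v = 32.8 km/h ÷ 3.6 = 9.111 m/s.
L = ½ρv²S·CL = ½ × 1.23 × 9.111² × 3.66 × 0.71 = 133 N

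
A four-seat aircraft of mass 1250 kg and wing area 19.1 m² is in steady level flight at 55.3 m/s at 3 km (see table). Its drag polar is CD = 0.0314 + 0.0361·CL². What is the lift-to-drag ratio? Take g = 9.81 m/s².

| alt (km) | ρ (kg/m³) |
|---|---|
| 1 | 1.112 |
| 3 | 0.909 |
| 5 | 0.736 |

L/D = 11.8

At 3 km, from the table: ρ = 0.909 kg/m³.
Weight W = mg = 1250 × 9.81 = 12262 N; in level flight L = W.
Dynamic pressure q = 0.5 × 0.909 × 55.3² = 1390 Pa.
CL = 2W/(ρv²S) = 2×12262/(0.909×55.3²×19.1) = 0.4619.
CD = 0.0314 + 0.0361 × 0.4619² = 0.0391.
L/D = CL/CD = 0.4619 / 0.0391 = 11.8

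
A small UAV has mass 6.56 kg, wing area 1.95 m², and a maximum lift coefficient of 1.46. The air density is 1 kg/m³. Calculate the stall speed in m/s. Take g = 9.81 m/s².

At stall, lift equals weight: L = W = m·g = 6.56 × 9.81 = 64.35 N.
V_stall = √(2W/(ρ·S·CL,max)) = √(2 × 64.35 / (1 × 1.95 × 1.46))
V_stall = √45.21 = 6.72 m/s

V_stall = 6.72 m/s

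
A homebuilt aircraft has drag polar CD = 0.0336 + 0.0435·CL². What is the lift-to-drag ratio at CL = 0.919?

CD = 0.0336 + 0.0435 × 0.919² = 0.07034
L/D = CL/CD = 0.919 / 0.07034 = 13.1

L/D = 13.1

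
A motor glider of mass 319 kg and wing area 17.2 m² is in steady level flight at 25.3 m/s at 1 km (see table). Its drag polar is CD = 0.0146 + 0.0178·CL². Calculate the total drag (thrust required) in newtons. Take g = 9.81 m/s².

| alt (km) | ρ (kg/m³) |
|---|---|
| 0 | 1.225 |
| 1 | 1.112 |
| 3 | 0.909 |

D = 118 N

At 1 km, from the table: ρ = 1.112 kg/m³.
Level flight ⇒ L = W = m·g = 319 × 9.81 = 3129.4 N.
q = ½ρv² = ½ × 1.112 × 25.3² = 355.9 Pa.
Required CL = L/(qS) = 3129.4/(355.9·17.2) = 0.5112.
CD = 0.0146 + 0.0178 × 0.5112² = 0.01925.
D = q·S·CD = 355.9 × 17.2 × 0.01925 = 117.8 N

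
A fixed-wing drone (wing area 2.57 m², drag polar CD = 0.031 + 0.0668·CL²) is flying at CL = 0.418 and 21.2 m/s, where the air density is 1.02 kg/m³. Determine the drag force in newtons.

D = 25.1 N

CD = 0.031 + 0.0668 × 0.418² = 0.04267
D = ½ρv²S·CD = ½ × 1.02 × 21.2² × 2.57 × 0.04267 = 25.1 N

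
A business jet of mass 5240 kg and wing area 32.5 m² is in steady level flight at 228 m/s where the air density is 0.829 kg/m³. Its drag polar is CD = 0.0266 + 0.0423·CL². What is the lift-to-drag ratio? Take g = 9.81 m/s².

L/D = 2.74

In steady level flight, lift balances weight: W = mg = 5240 × 9.81 = 51404 N.
Dynamic pressure q = 0.5 × 0.829 × 228² = 21550 Pa.
CL = 2W/(ρv²S) = 2×51404/(0.829×228²×32.5) = 0.0734.
CD = 0.0266 + 0.0423 × 0.0734² = 0.02683.
L/D = CL/CD = 0.0734 / 0.02683 = 2.74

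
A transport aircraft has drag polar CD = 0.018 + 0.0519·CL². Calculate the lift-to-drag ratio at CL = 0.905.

L/D = 15

CD = 0.018 + 0.0519 × 0.905² = 0.06051
L/D = CL/CD = 0.905 / 0.06051 = 15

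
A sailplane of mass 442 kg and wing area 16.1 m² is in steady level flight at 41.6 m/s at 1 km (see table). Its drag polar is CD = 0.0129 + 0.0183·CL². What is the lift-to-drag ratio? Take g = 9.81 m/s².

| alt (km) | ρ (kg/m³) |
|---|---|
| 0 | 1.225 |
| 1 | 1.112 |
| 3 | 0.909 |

L/D = 19.5

At 1 km, from the table: ρ = 1.112 kg/m³.
Level flight ⇒ L = W = m·g = 442 × 9.81 = 4336 N.
Dynamic pressure q = 0.5 × 1.112 × 41.6² = 962.2 Pa.
CL = W/(q·S) = 4336 / (962.2 × 16.1) = 0.2799.
CD = 0.0129 + 0.0183 × 0.2799² = 0.01433.
L/D = CL/CD = 0.2799 / 0.01433 = 19.5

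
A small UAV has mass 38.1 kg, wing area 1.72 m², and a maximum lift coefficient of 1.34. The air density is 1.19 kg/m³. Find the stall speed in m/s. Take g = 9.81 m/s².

Weight W = mg = 38.1 × 9.81 = 373.8 N.
From L = ½ρV²S·CL,max = W: V_stall = √(2W/(ρSCL,max)) = √(2·373.8/(1.19·1.72·1.34))
V_stall = √272.5 = 16.5 m/s

V_stall = 16.5 m/s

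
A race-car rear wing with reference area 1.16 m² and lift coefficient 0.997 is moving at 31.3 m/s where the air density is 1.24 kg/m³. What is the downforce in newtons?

L = ½ρv²S·CL = ½ × 1.24 × 31.3² × 1.16 × 0.997 = 702 N

L = 702 N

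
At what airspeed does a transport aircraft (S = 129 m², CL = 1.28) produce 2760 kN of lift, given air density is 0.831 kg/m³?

v = 201 m/s

L = ½ρv²S·CL ⇒ v = √(2L/(ρ·S·CL))
v = √(2 × 2.76×10^6 / (0.831 × 129 × 1.28)) = √40230 = 201 m/s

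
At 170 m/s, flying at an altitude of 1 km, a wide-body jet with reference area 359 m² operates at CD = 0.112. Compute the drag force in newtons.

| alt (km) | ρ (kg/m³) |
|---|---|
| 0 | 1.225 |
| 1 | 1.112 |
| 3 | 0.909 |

At 1 km, from the table: ρ = 1.112 kg/m³.
Dynamic pressure q = ½ρv² = ½ × 1.112 × 170² = 16070 Pa.
D = q·S·CD = 16070 × 359 × 0.112 = 6.46×10^5 N ≈ 646 kN

D = 6.46×10^5 N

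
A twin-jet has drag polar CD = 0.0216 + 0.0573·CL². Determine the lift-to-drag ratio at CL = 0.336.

L/D = 12

CD = 0.0216 + 0.0573 × 0.336² = 0.02807
L/D = CL/CD = 0.336 / 0.02807 = 12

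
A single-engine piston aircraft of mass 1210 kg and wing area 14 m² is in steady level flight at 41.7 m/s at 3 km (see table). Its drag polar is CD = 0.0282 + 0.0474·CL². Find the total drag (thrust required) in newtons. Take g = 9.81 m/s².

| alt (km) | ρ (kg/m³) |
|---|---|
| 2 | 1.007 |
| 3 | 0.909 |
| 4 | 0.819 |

At 3 km, from the table: ρ = 0.909 kg/m³.
Weight W = mg = 1210 × 9.81 = 11870 N; in level flight L = W.
q = ½ρv² = ½ × 0.909 × 41.7² = 790.3 Pa.
Required CL = L/(qS) = 11870/(790.3·14) = 1.073.
CD = 0.0282 + 0.0474 × 1.073² = 0.08275.
D = q·S·CD = 790.3 × 14 × 0.08275 = 915.6 N

D = 916 N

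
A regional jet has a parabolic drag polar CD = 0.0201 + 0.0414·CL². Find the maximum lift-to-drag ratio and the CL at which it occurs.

For CD = CD0 + K·CL², (L/D)max occurs at CL* = √(CD0/K) and equals 1/(2√(K·CD0)).
(L/D)max = 1/(2√(0.0414 × 0.0201)) = 1/(2 × 0.02885) = 17.3
CL* = √(0.0201/0.0414) = 0.697

(L/D)max = 17.3, at CL = 0.697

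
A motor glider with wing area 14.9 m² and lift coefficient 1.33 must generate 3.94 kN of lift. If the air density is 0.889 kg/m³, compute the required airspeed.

L = ½ρv²S·CL ⇒ v = √(2L/(ρ·S·CL))
v = √(2 × 3940 / (0.889 × 14.9 × 1.33)) = √447.3 = 21.1 m/s

v = 21.1 m/s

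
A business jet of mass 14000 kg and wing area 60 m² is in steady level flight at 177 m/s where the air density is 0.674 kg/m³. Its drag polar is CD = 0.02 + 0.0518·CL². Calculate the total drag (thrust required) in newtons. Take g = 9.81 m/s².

D = 14200 N

In steady level flight, lift balances weight: W = mg = 14000 × 9.81 = 1.3734×10^5 N.
Dynamic pressure q = 0.5 × 0.674 × 177² = 10560 Pa.
Required CL = L/(qS) = 1.3734×10^5/(10560·60) = 0.2168.
CD = 0.02 + 0.0518 × 0.2168² = 0.02243.
D = q·S·CD = 10560 × 60 × 0.02243 = 14210 N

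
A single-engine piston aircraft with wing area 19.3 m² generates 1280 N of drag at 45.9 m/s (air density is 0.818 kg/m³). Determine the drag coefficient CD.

From D = ½ρv²S·CD, rearranging gives CD = 2D/(ρv²S).
CD = 2 × 1280 / (0.818 × 45.9² × 19.3) = 0.077

CD = 0.077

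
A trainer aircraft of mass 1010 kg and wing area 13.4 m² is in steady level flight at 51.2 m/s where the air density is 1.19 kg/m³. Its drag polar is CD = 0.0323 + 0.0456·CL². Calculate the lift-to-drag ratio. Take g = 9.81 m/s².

In steady level flight, lift balances weight: W = mg = 1010 × 9.81 = 9908.1 N.
Dynamic pressure q = 0.5 × 1.19 × 51.2² = 1560 Pa.
CL = 2W/(ρv²S) = 2×9908.1/(1.19×51.2²×13.4) = 0.4741.
CD = 0.0323 + 0.0456 × 0.4741² = 0.04255.
L/D = CL/CD = 0.4741 / 0.04255 = 11.1

L/D = 11.1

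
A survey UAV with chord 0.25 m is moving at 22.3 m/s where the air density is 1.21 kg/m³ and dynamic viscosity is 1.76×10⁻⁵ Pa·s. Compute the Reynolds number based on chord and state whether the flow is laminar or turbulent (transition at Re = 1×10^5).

Re = ρ·v·c/μ = 1.21 × 22.3 × 0.25 / (1.76×10⁻⁵) = 3.83×10^5
Since 3.83×10^5 > 1×10^5, the flow is turbulent.

Re = 3.83×10^5 (turbulent)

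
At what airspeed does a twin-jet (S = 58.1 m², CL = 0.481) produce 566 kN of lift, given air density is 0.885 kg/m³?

v = 214 m/s

L = ½ρv²S·CL ⇒ v = √(2L/(ρ·S·CL))
v = √(2 × 5.66×10^5 / (0.885 × 58.1 × 0.481)) = √45770 = 214 m/s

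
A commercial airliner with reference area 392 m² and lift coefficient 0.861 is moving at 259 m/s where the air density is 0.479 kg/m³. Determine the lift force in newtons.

L = 5.42×10^6 N

Dynamic pressure q = ½ρv² = ½ × 0.479 × 259² = 16070 Pa.
L = q·S·CL = 16070 × 392 × 0.861 = 5.42×10^6 N ≈ 5420 kN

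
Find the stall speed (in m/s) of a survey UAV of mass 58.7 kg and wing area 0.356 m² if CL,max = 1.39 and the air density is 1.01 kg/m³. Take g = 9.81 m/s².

V_stall = 48 m/s

Stall occurs when L = W at CL,max. W = mg = 58.7 × 9.81 = 575.8 N.
V_stall = √(2W/(ρ·S·CL,max)) = √(2 × 575.8 / (1.01 × 0.356 × 1.39))
V_stall = √2304 = 48 m/s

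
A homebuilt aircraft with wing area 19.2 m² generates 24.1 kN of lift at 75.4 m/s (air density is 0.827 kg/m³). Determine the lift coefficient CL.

CL = 0.534

From L = ½ρv²S·CL, rearranging gives CL = 2L/(ρv²S).
CL = 2 × 24100 / (0.827 × 75.4² × 19.2) = 0.534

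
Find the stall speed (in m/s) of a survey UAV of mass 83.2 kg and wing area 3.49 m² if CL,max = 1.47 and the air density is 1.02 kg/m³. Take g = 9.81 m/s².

V_stall = 17.7 m/s

At stall, lift equals weight: L = W = m·g = 83.2 × 9.81 = 816.2 N.
V_stall = √(2W/(ρ·S·CL,max)) = √(2 × 816.2 / (1.02 × 3.49 × 1.47))
V_stall = √311.9 = 17.7 m/s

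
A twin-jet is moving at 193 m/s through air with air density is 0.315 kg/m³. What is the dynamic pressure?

q = 5870 Pa

q = ½ρv² = ½ × 0.315 × 193² = 5870 Pa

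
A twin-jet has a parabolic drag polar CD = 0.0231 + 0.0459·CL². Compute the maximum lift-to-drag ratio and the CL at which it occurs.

(L/D)max = 15.4, at CL = 0.709

For CD = CD0 + K·CL², (L/D)max occurs at CL* = √(CD0/K) and equals 1/(2√(K·CD0)).
(L/D)max = 1/(2√(0.0459 × 0.0231)) = 1/(2 × 0.03256) = 15.4
CL* = √(0.0231/0.0459) = 0.709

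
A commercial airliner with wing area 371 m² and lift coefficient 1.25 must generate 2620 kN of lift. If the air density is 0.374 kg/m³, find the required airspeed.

v = 174 m/s

L = ½ρv²S·CL ⇒ v = √(2L/(ρ·S·CL))
v = √(2 × 2.62×10^6 / (0.374 × 371 × 1.25)) = √30210 = 174 m/s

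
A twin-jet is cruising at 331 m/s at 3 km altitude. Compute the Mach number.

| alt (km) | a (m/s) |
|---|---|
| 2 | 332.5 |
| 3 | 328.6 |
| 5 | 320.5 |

M = 1.01

At 3 km, from the table: a = 328.6 m/s.
M = v/a = 331 / 328.6 = 1.01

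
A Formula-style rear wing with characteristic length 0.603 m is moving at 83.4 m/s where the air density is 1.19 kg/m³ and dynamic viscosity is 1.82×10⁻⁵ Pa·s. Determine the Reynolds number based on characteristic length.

Re = 3.29×10^6

Re = ρ·v·c/μ = 1.19 × 83.4 × 0.603 / (1.82×10⁻⁵) = 3.29×10^6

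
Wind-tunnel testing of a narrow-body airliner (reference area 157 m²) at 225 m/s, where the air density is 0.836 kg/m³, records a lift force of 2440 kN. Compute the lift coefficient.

From L = ½ρv²S·CL, rearranging gives CL = 2L/(ρv²S).
CL = 2 × 2.44×10^6 / (0.836 × 225² × 157) = 0.734

CL = 0.734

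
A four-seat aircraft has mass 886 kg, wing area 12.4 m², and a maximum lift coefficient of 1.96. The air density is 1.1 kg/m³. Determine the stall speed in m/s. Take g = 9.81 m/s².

V_stall = 25.5 m/s

Stall occurs when L = W at CL,max. W = mg = 886 × 9.81 = 8692 N.
V_stall = √(2W/(ρ·S·CL,max)) = √(2 × 8692 / (1.1 × 12.4 × 1.96))
V_stall = √650.2 = 25.5 m/s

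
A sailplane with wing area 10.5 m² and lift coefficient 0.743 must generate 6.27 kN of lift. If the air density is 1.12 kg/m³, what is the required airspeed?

L = ½ρv²S·CL ⇒ v = √(2L/(ρ·S·CL))
v = √(2 × 6270 / (1.12 × 10.5 × 0.743)) = √1435 = 37.9 m/s

v = 37.9 m/s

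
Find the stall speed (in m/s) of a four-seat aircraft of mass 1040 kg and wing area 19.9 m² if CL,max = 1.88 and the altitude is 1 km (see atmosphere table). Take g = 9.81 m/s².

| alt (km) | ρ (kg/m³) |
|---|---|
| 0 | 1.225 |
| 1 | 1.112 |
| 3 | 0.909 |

V_stall = 22.1 m/s

At 1 km, from the table: ρ = 1.112 kg/m³.
Weight W = mg = 1040 × 9.81 = 10200 N.
From L = ½ρV²S·CL,max = W: V_stall = √(2W/(ρSCL,max)) = √(2·10200/(1.112·19.9·1.88))
V_stall = √490.5 = 22.1 m/s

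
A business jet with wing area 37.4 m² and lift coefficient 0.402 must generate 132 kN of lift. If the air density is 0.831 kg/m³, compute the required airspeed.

L = ½ρv²S·CL ⇒ v = √(2L/(ρ·S·CL))
v = √(2 × 1.32×10^5 / (0.831 × 37.4 × 0.402)) = √21130 = 145 m/s

v = 145 m/s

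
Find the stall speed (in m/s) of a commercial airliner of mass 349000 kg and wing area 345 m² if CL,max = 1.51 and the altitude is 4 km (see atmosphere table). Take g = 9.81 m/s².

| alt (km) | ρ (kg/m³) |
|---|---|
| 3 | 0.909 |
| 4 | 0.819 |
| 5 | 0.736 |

At 4 km, from the table: ρ = 0.819 kg/m³.
Weight W = mg = 349000 × 9.81 = 3.424×10^6 N.
V_stall = √(2W/(ρ·S·CL,max)) = √(2 × 3.424×10^6 / (0.819 × 345 × 1.51))
V_stall = √16050 = 127 m/s

V_stall = 127 m/s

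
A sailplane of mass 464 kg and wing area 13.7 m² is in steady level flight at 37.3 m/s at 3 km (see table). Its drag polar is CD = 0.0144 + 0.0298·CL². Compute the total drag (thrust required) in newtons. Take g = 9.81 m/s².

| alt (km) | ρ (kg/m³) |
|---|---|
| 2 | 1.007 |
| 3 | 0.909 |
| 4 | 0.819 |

D = 196 N

At 3 km, from the table: ρ = 0.909 kg/m³.
In steady level flight, lift balances weight: W = mg = 464 × 9.81 = 4551.8 N.
q = ½ρv² = ½ × 0.909 × 37.3² = 632.3 Pa.
CL = W/(q·S) = 4551.8 / (632.3 × 13.7) = 0.5254.
CD = 0.0144 + 0.0298 × 0.5254² = 0.02263.
D = q·S·CD = 632.3 × 13.7 × 0.02263 = 196 N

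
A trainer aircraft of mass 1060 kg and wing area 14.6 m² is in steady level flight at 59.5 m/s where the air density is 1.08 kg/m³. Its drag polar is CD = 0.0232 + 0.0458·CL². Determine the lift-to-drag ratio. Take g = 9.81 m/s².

L/D = 12.6

Weight W = mg = 1060 × 9.81 = 10399 N; in level flight L = W.
Dynamic pressure q = 0.5 × 1.08 × 59.5² = 1912 Pa.
CL = 2W/(ρv²S) = 2×10399/(1.08×59.5²×14.6) = 0.3726.
CD = 0.0232 + 0.0458 × 0.3726² = 0.02956.
L/D = CL/CD = 0.3726 / 0.02956 = 12.6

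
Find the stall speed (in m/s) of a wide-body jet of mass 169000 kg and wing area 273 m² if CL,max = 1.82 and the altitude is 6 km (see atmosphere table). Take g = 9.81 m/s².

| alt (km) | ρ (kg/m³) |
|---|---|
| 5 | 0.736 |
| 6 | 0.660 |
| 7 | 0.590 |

V_stall = 101 m/s

At 6 km, from the table: ρ = 0.660 kg/m³.
At stall, lift equals weight: L = W = m·g = 169000 × 9.81 = 1.658×10^6 N.
From L = ½ρV²S·CL,max = W: V_stall = √(2W/(ρSCL,max)) = √(2·1.658×10^6/(0.66·273·1.82))
V_stall = √10110 = 101 m/s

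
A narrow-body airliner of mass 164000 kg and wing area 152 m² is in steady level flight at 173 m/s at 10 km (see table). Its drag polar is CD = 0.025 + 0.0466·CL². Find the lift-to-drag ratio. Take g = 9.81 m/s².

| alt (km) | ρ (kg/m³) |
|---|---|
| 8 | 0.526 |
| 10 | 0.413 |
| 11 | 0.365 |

At 10 km, from the table: ρ = 0.413 kg/m³.
Weight W = mg = 164000 × 9.81 = 1.6088×10^6 N; in level flight L = W.
q = ½ρv² = ½ × 0.413 × 173² = 6180 Pa.
CL = W/(q·S) = 1.6088×10^6 / (6180 × 152) = 1.713.
CD = 0.025 + 0.0466 × 1.713² = 0.1617.
L/D = CL/CD = 1.713 / 0.1617 = 10.6

L/D = 10.6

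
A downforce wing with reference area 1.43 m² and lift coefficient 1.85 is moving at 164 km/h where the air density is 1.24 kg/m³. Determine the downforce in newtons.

Convert speed: v = 164 km/h ÷ 3.6 = 45.56 m/s.
L = ½ρv²S·CL = ½ × 1.24 × 45.56² × 1.43 × 1.85 = 3400 N

L = 3400 N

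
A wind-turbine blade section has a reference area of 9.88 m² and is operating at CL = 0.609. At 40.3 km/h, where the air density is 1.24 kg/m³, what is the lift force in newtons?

Convert speed: v = 40.3 km/h ÷ 3.6 = 11.19 m/s.
Dynamic pressure q = ½ρv² = ½ × 1.24 × 11.19² = 77.7 Pa.
L = q·S·CL = 77.7 × 9.88 × 0.609 = 467 N

L = 467 N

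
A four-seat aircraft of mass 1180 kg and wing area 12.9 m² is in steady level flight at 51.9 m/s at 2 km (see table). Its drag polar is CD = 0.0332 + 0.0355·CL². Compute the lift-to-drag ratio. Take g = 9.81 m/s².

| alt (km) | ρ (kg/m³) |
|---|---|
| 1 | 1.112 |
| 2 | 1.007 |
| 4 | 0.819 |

At 2 km, from the table: ρ = 1.007 kg/m³.
In steady level flight, lift balances weight: W = mg = 1180 × 9.81 = 11576 N.
q = ½ρv² = ½ × 1.007 × 51.9² = 1356 Pa.
CL = W/(q·S) = 11576 / (1356 × 12.9) = 0.6616.
CD = 0.0332 + 0.0355 × 0.6616² = 0.04874.
L/D = CL/CD = 0.6616 / 0.04874 = 13.6

L/D = 13.6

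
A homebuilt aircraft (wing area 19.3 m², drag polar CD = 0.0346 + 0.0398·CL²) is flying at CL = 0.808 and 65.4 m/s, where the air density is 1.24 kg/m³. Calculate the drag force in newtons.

D = 3100 N

CD = 0.0346 + 0.0398 × 0.808² = 0.06058
D = ½ρv²S·CD = ½ × 1.24 × 65.4² × 19.3 × 0.06058 = 3100 N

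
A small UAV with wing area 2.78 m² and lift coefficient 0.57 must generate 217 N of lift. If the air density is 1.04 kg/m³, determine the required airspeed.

L = ½ρv²S·CL ⇒ v = √(2L/(ρ·S·CL))
v = √(2 × 217 / (1.04 × 2.78 × 0.57)) = √263.4 = 16.2 m/s

v = 16.2 m/s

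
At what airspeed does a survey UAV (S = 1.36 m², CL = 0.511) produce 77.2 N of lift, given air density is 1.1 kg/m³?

v = 14.2 m/s

L = ½ρv²S·CL ⇒ v = √(2L/(ρ·S·CL))
v = √(2 × 77.2 / (1.1 × 1.36 × 0.511)) = √202 = 14.2 m/s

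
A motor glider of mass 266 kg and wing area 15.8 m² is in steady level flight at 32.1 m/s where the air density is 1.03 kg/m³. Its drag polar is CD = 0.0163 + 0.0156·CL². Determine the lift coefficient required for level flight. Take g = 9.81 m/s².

CL = 0.311

In steady level flight, lift balances weight: W = mg = 266 × 9.81 = 2609.5 N.
Dynamic pressure q = 0.5 × 1.03 × 32.1² = 530.7 Pa.
Required CL = L/(qS) = 2609.5/(530.7·15.8) = 0.3112.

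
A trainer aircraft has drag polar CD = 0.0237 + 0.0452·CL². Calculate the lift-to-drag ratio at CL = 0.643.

CD = 0.0237 + 0.0452 × 0.643² = 0.04239
L/D = CL/CD = 0.643 / 0.04239 = 15.2

L/D = 15.2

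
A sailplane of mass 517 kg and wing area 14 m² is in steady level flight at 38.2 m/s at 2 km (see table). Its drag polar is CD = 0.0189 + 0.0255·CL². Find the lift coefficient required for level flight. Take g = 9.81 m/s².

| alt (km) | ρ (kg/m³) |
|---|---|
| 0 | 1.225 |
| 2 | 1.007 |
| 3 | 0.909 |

At 2 km, from the table: ρ = 1.007 kg/m³.
Weight W = mg = 517 × 9.81 = 5071.8 N; in level flight L = W.
Dynamic pressure q = 0.5 × 1.007 × 38.2² = 734.7 Pa.
CL = W/(q·S) = 5071.8 / (734.7 × 14) = 0.4931.

CL = 0.493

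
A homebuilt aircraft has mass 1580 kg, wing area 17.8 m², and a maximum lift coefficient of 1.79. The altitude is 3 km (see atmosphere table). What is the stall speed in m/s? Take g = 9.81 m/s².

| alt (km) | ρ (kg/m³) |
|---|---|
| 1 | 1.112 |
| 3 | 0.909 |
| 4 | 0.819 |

V_stall = 32.7 m/s

At 3 km, from the table: ρ = 0.909 kg/m³.
Weight W = mg = 1580 × 9.81 = 15500 N.
V_stall = √(2W/(ρ·S·CL,max)) = √(2 × 15500 / (0.909 × 17.8 × 1.79))
V_stall = √1070 = 32.7 m/s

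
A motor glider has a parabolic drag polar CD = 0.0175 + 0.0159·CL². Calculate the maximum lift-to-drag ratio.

(L/D)max = 30

For CD = CD0 + K·CL², (L/D)max occurs at CL* = √(CD0/K) and equals 1/(2√(K·CD0)).
(L/D)max = 1/(2√(0.0159 × 0.0175)) = 1/(2 × 0.01668) = 30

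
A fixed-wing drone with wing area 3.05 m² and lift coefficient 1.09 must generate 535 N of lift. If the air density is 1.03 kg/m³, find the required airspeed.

L = ½ρv²S·CL ⇒ v = √(2L/(ρ·S·CL))
v = √(2 × 535 / (1.03 × 3.05 × 1.09)) = √312.5 = 17.7 m/s

v = 17.7 m/s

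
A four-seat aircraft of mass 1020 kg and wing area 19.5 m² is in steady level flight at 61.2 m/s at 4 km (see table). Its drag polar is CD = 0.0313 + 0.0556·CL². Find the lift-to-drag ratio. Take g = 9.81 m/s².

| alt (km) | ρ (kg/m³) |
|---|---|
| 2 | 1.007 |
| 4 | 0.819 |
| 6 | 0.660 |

L/D = 8.92

At 4 km, from the table: ρ = 0.819 kg/m³.
Level flight ⇒ L = W = m·g = 1020 × 9.81 = 10006 N.
Dynamic pressure q = 0.5 × 0.819 × 61.2² = 1534 Pa.
CL = W/(q·S) = 10006 / (1534 × 19.5) = 0.3346.
CD = 0.0313 + 0.0556 × 0.3346² = 0.03752.
L/D = CL/CD = 0.3346 / 0.03752 = 8.92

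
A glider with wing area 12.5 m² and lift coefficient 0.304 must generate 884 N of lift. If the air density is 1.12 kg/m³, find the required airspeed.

v = 20.4 m/s

L = ½ρv²S·CL ⇒ v = √(2L/(ρ·S·CL))
v = √(2 × 884 / (1.12 × 12.5 × 0.304)) = √415.4 = 20.4 m/s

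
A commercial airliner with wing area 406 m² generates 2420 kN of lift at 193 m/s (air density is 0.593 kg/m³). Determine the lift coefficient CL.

CL = 0.54

From L = ½ρv²S·CL, rearranging gives CL = 2L/(ρv²S).
CL = 2 × 2.42×10^6 / (0.593 × 193² × 406) = 0.54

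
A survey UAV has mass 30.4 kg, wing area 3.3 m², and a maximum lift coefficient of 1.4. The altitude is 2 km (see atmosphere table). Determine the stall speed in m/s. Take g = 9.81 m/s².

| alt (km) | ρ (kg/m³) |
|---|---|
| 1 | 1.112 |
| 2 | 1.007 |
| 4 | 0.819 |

V_stall = 11.3 m/s

At 2 km, from the table: ρ = 1.007 kg/m³.
Stall occurs when L = W at CL,max. W = mg = 30.4 × 9.81 = 298.2 N.
V_stall = √(2W/(ρ·S·CL,max)) = √(2 × 298.2 / (1.007 × 3.3 × 1.4))
V_stall = √128.2 = 11.3 m/s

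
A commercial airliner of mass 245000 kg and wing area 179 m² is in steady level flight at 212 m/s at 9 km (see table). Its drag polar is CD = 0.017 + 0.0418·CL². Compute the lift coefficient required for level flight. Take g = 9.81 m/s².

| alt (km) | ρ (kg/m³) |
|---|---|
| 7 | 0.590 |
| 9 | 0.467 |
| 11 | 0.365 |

CL = 1.28

At 9 km, from the table: ρ = 0.467 kg/m³.
Weight W = mg = 245000 × 9.81 = 2.4034×10^6 N; in level flight L = W.
Dynamic pressure q = 0.5 × 0.467 × 212² = 10490 Pa.
CL = W/(q·S) = 2.4034×10^6 / (10490 × 179) = 1.279.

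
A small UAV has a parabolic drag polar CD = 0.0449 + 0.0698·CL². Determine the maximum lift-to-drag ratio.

(L/D)max = 8.93

For CD = CD0 + K·CL², (L/D)max occurs at CL* = √(CD0/K) and equals 1/(2√(K·CD0)).
(L/D)max = 1/(2√(0.0698 × 0.0449)) = 1/(2 × 0.05598) = 8.93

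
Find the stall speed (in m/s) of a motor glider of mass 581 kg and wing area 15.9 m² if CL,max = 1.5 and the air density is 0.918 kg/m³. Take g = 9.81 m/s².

V_stall = 22.8 m/s

Weight W = mg = 581 × 9.81 = 5700 N.
V_stall = √(2W/(ρ·S·CL,max)) = √(2 × 5700 / (0.918 × 15.9 × 1.5))
V_stall = √520.6 = 22.8 m/s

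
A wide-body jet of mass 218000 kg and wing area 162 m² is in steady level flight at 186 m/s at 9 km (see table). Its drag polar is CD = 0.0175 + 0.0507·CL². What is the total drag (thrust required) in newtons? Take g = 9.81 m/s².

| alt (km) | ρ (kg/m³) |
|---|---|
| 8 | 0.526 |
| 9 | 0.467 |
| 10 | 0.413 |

At 9 km, from the table: ρ = 0.467 kg/m³.
Level flight ⇒ L = W = m·g = 218000 × 9.81 = 2.1386×10^6 N.
Dynamic pressure q = 0.5 × 0.467 × 186² = 8078 Pa.
CL = W/(q·S) = 2.1386×10^6 / (8078 × 162) = 1.634.
CD = 0.0175 + 0.0507 × 1.634² = 0.1529.
D = q·S·CD = 8078 × 162 × 0.1529 = 2.001×10^5 N

D = 2×10^5 N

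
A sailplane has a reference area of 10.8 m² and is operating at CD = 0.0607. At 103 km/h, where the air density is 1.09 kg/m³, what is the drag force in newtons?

D = 292 N

Convert speed: v = 103 km/h ÷ 3.6 = 28.61 m/s.
D = ½ρv²S·CD = ½ × 1.09 × 28.61² × 10.8 × 0.0607 = 292 N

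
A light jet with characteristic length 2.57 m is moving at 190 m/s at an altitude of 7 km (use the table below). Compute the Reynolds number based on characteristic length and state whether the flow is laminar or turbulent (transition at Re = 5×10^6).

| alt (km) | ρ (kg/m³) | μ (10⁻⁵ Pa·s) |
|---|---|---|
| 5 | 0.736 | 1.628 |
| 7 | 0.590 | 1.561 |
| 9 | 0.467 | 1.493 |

At 7 km, from the table: ρ = 0.590 kg/m³, μ = 1.561×10⁻⁵ Pa·s.
Re = ρ·v·c/μ = 0.59 × 190 × 2.57 / (1.561×10⁻⁵) = 1.85×10^7
Since 1.85×10^7 > 5×10^6, the flow is turbulent.

Re = 1.85×10^7 (turbulent)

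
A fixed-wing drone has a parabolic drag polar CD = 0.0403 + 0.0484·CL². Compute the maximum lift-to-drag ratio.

For CD = CD0 + K·CL², (L/D)max occurs at CL* = √(CD0/K) and equals 1/(2√(K·CD0)).
(L/D)max = 1/(2√(0.0484 × 0.0403)) = 1/(2 × 0.04416) = 11.3

(L/D)max = 11.3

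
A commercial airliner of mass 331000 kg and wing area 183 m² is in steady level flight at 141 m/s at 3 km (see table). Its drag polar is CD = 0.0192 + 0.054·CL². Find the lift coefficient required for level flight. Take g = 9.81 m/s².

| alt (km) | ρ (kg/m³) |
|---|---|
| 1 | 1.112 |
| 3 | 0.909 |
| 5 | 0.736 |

At 3 km, from the table: ρ = 0.909 kg/m³.
In steady level flight, lift balances weight: W = mg = 331000 × 9.81 = 3.2471×10^6 N.
q = ½ρv² = ½ × 0.909 × 141² = 9036 Pa.
CL = 2W/(ρv²S) = 2×3.2471×10^6/(0.909×141²×183) = 1.964.

CL = 1.96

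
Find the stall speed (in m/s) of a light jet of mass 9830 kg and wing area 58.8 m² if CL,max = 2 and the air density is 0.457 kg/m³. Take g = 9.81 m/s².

V_stall = 59.9 m/s

Stall occurs when L = W at CL,max. W = mg = 9830 × 9.81 = 96430 N.
V_stall = √(2W/(ρ·S·CL,max)) = √(2 × 96430 / (0.457 × 58.8 × 2))
V_stall = √3589 = 59.9 m/s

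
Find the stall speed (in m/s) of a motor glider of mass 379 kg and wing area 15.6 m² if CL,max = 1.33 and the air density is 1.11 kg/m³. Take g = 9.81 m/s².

V_stall = 18 m/s

Weight W = mg = 379 × 9.81 = 3718 N.
V_stall = √(2W/(ρ·S·CL,max)) = √(2 × 3718 / (1.11 × 15.6 × 1.33))
V_stall = √322.9 = 18 m/s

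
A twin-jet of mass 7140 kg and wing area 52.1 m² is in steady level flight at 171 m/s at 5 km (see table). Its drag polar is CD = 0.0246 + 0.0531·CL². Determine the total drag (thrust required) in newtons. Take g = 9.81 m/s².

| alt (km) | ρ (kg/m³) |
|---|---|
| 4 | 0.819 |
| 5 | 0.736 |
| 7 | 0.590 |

At 5 km, from the table: ρ = 0.736 kg/m³.
Level flight ⇒ L = W = m·g = 7140 × 9.81 = 70043 N.
Dynamic pressure q = 0.5 × 0.736 × 171² = 10760 Pa.
CL = W/(q·S) = 70043 / (10760 × 52.1) = 0.1249.
CD = 0.0246 + 0.0531 × 0.1249² = 0.02543.
D = q·S·CD = 10760 × 52.1 × 0.02543 = 14260 N

D = 14300 N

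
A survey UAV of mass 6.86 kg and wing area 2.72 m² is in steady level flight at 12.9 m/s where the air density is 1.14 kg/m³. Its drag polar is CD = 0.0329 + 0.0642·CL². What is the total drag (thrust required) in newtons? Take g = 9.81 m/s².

D = 9.62 N

Level flight ⇒ L = W = m·g = 6.86 × 9.81 = 67.297 N.
Dynamic pressure q = 0.5 × 1.14 × 12.9² = 94.85 Pa.
CL = W/(q·S) = 67.297 / (94.85 × 2.72) = 0.2608.
CD = 0.0329 + 0.0642 × 0.2608² = 0.03727.
D = q·S·CD = 94.85 × 2.72 × 0.03727 = 9.615 N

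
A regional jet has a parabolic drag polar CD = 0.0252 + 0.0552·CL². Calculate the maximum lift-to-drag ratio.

For CD = CD0 + K·CL², (L/D)max occurs at CL* = √(CD0/K) and equals 1/(2√(K·CD0)).
(L/D)max = 1/(2√(0.0552 × 0.0252)) = 1/(2 × 0.0373) = 13.4

(L/D)max = 13.4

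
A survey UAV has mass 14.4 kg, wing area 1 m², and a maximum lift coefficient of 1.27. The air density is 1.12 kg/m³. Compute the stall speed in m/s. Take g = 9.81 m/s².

V_stall = 14.1 m/s

Weight W = mg = 14.4 × 9.81 = 141.3 N.
V_stall = √(2W/(ρ·S·CL,max)) = √(2 × 141.3 / (1.12 × 1 × 1.27))
V_stall = √198.6 = 14.1 m/s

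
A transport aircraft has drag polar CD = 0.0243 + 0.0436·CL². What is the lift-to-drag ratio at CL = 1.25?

L/D = 13.5

CD = 0.0243 + 0.0436 × 1.25² = 0.09243
L/D = CL/CD = 1.25 / 0.09243 = 13.5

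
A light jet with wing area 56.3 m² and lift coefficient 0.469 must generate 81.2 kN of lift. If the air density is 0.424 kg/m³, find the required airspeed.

v = 120 m/s

L = ½ρv²S·CL ⇒ v = √(2L/(ρ·S·CL))
v = √(2 × 81200 / (0.424 × 56.3 × 0.469)) = √14510 = 120 m/s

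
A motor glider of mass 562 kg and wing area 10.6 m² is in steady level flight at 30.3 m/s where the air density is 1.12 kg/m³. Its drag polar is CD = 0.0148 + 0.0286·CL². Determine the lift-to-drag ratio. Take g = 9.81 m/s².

Level flight ⇒ L = W = m·g = 562 × 9.81 = 5513.2 N.
Dynamic pressure q = 0.5 × 1.12 × 30.3² = 514.1 Pa.
CL = 2W/(ρv²S) = 2×5513.2/(1.12×30.3²×10.6) = 1.012.
CD = 0.0148 + 0.0286 × 1.012² = 0.04407.
L/D = CL/CD = 1.012 / 0.04407 = 23

L/D = 23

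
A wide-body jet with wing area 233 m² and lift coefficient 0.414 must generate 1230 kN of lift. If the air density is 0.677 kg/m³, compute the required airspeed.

v = 194 m/s

L = ½ρv²S·CL ⇒ v = √(2L/(ρ·S·CL))
v = √(2 × 1.23×10^6 / (0.677 × 233 × 0.414)) = √37670 = 194 m/s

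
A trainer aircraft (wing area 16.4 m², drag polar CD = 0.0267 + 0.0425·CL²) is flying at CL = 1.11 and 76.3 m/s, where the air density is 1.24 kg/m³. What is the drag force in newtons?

D = 4680 N

CD = 0.0267 + 0.0425 × 1.11² = 0.07906
D = ½ρv²S·CD = ½ × 1.24 × 76.3² × 16.4 × 0.07906 = 4680 N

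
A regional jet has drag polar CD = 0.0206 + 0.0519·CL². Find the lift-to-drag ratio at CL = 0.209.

L/D = 9.14

CD = 0.0206 + 0.0519 × 0.209² = 0.02287
L/D = CL/CD = 0.209 / 0.02287 = 9.14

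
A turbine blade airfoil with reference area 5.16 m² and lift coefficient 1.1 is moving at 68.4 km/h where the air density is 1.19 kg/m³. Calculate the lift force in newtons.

L = 1220 N

Convert speed: v = 68.4 km/h ÷ 3.6 = 19 m/s.
L = ½ρv²S·CL = ½ × 1.19 × 19² × 5.16 × 1.1 = 1220 N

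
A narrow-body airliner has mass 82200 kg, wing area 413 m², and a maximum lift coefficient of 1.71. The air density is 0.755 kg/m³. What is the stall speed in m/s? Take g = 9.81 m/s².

Weight W = mg = 82200 × 9.81 = 8.064×10^5 N.
V_stall = √(2W/(ρ·S·CL,max)) = √(2 × 8.064×10^5 / (0.755 × 413 × 1.71))
V_stall = √3025 = 55 m/s

V_stall = 55 m/s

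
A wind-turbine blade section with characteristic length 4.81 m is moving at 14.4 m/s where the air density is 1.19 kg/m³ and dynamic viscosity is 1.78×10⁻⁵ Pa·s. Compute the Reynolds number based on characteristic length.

Re = ρ·v·c/μ = 1.19 × 14.4 × 4.81 / (1.78×10⁻⁵) = 4.63×10^6

Re = 4.63×10^6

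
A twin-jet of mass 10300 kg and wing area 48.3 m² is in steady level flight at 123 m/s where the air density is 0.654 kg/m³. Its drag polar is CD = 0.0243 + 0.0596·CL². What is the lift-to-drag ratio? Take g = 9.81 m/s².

L/D = 12.1

Level flight ⇒ L = W = m·g = 10300 × 9.81 = 1.0104×10^5 N.
Dynamic pressure q = 0.5 × 0.654 × 123² = 4947 Pa.
CL = 2W/(ρv²S) = 2×1.0104×10^5/(0.654×123²×48.3) = 0.4229.
CD = 0.0243 + 0.0596 × 0.4229² = 0.03496.
L/D = CL/CD = 0.4229 / 0.03496 = 12.1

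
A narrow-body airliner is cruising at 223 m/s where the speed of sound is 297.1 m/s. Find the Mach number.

M = v/a = 223 / 297.1 = 0.751

M = 0.751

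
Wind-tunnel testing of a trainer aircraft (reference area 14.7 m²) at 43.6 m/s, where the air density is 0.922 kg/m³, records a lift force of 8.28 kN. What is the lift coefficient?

CL = 0.643

From L = ½ρv²S·CL, rearranging gives CL = 2L/(ρv²S).
CL = 2 × 8280 / (0.922 × 43.6² × 14.7) = 0.643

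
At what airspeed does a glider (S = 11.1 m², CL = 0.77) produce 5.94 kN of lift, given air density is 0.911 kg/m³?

v = 39.1 m/s

L = ½ρv²S·CL ⇒ v = √(2L/(ρ·S·CL))
v = √(2 × 5940 / (0.911 × 11.1 × 0.77)) = √1526 = 39.1 m/s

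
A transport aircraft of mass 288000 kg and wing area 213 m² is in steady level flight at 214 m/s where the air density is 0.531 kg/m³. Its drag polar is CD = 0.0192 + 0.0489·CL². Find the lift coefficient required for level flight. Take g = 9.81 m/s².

Level flight ⇒ L = W = m·g = 288000 × 9.81 = 2.8253×10^6 N.
q = ½ρv² = ½ × 0.531 × 214² = 12160 Pa.
CL = 2W/(ρv²S) = 2×2.8253×10^6/(0.531×214²×213) = 1.091.

CL = 1.09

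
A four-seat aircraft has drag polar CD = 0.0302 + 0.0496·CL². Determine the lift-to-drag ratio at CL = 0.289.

L/D = 8.42

CD = 0.0302 + 0.0496 × 0.289² = 0.03434
L/D = CL/CD = 0.289 / 0.03434 = 8.42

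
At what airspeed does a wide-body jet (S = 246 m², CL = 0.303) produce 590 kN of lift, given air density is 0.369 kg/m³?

L = ½ρv²S·CL ⇒ v = √(2L/(ρ·S·CL))
v = √(2 × 5.9×10^5 / (0.369 × 246 × 0.303)) = √42900 = 207 m/s

v = 207 m/s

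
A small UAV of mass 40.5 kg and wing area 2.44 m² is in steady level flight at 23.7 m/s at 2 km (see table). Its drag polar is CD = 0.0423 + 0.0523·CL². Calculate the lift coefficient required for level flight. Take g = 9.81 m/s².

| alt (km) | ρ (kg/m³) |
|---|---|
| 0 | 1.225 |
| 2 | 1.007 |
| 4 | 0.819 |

CL = 0.576

At 2 km, from the table: ρ = 1.007 kg/m³.
In steady level flight, lift balances weight: W = mg = 40.5 × 9.81 = 397.31 N.
q = ½ρv² = ½ × 1.007 × 23.7² = 282.8 Pa.
CL = 2W/(ρv²S) = 2×397.31/(1.007×23.7²×2.44) = 0.5758.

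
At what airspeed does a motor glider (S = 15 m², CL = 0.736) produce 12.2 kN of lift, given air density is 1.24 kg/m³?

v = 42.2 m/s

L = ½ρv²S·CL ⇒ v = √(2L/(ρ·S·CL))
v = √(2 × 12200 / (1.24 × 15 × 0.736)) = √1782 = 42.2 m/s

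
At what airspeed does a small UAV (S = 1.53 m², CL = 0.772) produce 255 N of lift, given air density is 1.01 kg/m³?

L = ½ρv²S·CL ⇒ v = √(2L/(ρ·S·CL))
v = √(2 × 255 / (1.01 × 1.53 × 0.772)) = √427.5 = 20.7 m/s

v = 20.7 m/s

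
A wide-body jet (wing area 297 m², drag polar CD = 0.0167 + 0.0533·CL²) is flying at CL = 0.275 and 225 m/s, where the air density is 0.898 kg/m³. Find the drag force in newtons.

D = 1.4×10^5 N

CD = 0.0167 + 0.0533 × 0.275² = 0.02073
D = ½ρv²S·CD = ½ × 0.898 × 225² × 297 × 0.02073 = 1.4×10^5 N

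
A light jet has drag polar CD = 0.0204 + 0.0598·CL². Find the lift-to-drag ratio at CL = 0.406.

L/D = 13.4

CD = 0.0204 + 0.0598 × 0.406² = 0.03026
L/D = CL/CD = 0.406 / 0.03026 = 13.4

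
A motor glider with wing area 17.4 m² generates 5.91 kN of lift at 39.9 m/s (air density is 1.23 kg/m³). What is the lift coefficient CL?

From L = ½ρv²S·CL, rearranging gives CL = 2L/(ρv²S).
CL = 2 × 5910 / (1.23 × 39.9² × 17.4) = 0.347

CL = 0.347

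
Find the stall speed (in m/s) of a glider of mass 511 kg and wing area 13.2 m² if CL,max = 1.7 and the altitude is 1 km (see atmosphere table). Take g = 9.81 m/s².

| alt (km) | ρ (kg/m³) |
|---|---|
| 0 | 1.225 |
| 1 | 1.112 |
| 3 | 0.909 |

V_stall = 20 m/s

At 1 km, from the table: ρ = 1.112 kg/m³.
Stall occurs when L = W at CL,max. W = mg = 511 × 9.81 = 5013 N.
V_stall = √(2W/(ρ·S·CL,max)) = √(2 × 5013 / (1.112 × 13.2 × 1.7))
V_stall = √401.8 = 20 m/s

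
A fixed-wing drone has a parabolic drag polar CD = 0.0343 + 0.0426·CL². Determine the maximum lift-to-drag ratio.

(L/D)max = 13.1

For CD = CD0 + K·CL², (L/D)max occurs at CL* = √(CD0/K) and equals 1/(2√(K·CD0)).
(L/D)max = 1/(2√(0.0426 × 0.0343)) = 1/(2 × 0.03823) = 13.1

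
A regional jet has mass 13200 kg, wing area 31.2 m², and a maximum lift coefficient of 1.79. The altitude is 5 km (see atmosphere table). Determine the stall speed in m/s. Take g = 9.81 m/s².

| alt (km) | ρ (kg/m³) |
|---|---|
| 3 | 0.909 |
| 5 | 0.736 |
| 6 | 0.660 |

At 5 km, from the table: ρ = 0.736 kg/m³.
At stall, lift equals weight: L = W = m·g = 13200 × 9.81 = 1.295×10^5 N.
From L = ½ρV²S·CL,max = W: V_stall = √(2W/(ρSCL,max)) = √(2·1.295×10^5/(0.736·31.2·1.79))
V_stall = √6301 = 79.4 m/s

V_stall = 79.4 m/s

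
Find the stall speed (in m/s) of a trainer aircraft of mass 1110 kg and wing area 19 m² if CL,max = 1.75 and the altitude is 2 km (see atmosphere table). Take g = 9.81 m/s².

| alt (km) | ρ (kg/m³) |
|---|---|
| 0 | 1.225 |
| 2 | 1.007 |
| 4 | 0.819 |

V_stall = 25.5 m/s

At 2 km, from the table: ρ = 1.007 kg/m³.
Weight W = mg = 1110 × 9.81 = 10890 N.
V_stall = √(2W/(ρ·S·CL,max)) = √(2 × 10890 / (1.007 × 19 × 1.75))
V_stall = √650.4 = 25.5 m/s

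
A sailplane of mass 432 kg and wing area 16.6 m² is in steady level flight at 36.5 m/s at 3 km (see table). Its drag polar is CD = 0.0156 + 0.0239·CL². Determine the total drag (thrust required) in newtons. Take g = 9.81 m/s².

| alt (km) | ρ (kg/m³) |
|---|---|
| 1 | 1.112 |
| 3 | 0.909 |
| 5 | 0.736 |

At 3 km, from the table: ρ = 0.909 kg/m³.
Weight W = mg = 432 × 9.81 = 4237.9 N; in level flight L = W.
q = ½ρv² = ½ × 0.909 × 36.5² = 605.5 Pa.
CL = 2W/(ρv²S) = 2×4237.9/(0.909×36.5²×16.6) = 0.4216.
CD = 0.0156 + 0.0239 × 0.4216² = 0.01985.
D = q·S·CD = 605.5 × 16.6 × 0.01985 = 199.5 N

D = 200 N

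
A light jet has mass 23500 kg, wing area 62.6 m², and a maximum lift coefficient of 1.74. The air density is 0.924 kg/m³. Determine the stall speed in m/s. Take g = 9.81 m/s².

At stall, lift equals weight: L = W = m·g = 23500 × 9.81 = 2.305×10^5 N.
V_stall = √(2W/(ρ·S·CL,max)) = √(2 × 2.305×10^5 / (0.924 × 62.6 × 1.74))
V_stall = √4581 = 67.7 m/s

V_stall = 67.7 m/s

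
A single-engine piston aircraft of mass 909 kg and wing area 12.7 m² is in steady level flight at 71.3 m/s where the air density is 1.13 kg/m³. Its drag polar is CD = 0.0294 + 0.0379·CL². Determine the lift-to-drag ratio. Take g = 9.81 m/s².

L/D = 7.72

In steady level flight, lift balances weight: W = mg = 909 × 9.81 = 8917.3 N.
q = ½ρv² = ½ × 1.13 × 71.3² = 2872 Pa.
Required CL = L/(qS) = 8917.3/(2872·12.7) = 0.2445.
CD = 0.0294 + 0.0379 × 0.2445² = 0.03166.
L/D = CL/CD = 0.2445 / 0.03166 = 7.72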